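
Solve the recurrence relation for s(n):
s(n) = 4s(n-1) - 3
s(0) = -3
First-order linear non-homogeneous.
Homogeneous solution: s_h(n) = A·(4)^n.
Try constant particular solution s_p = K: K = 4K - 3 ⇒ K = 1.
General: s(n) = A·(4)^n + 1.
Apply s(0) = -3: A + 1 = -3 ⇒ A = -4.
So s(n) = 1 - 4 \cdot 4^{n}.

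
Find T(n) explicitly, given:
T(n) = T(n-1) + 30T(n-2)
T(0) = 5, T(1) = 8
Characteristic equation: x² - x - 30 = 0, which factors as (x - (6))(x - (-5)) = 0.
Roots r₁ = 6, r₂ = -5 (distinct).
General solution: T(n) = A·(6)^n + B·(-5)^n.
From T(0) = 5: A + B = 5.
From T(1) = 8: 6A - 5B = 8.
Solving: A = 3, B = 2.
So T(n) = 2 \left(-5\right)^{n} + 3 \cdot 6^{n}.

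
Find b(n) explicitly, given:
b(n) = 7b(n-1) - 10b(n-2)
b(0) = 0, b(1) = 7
Characteristic equation: x² - 7x + 10 = 0, which factors as (x - (2))(x - (5)) = 0.
Roots r₁ = 2, r₂ = 5 (distinct).
General solution: b(n) = A·(2)^n + B·(5)^n.
From b(0) = 0: A + B = 0.
From b(1) = 7: 2A + 5B = 7.
Solving: A = - \frac{7}{3}, B = \frac{7}{3}.
So b(n) = - \frac{7 \cdot 2^{n}}{3} + \frac{7 \cdot 5^{n}}{3}.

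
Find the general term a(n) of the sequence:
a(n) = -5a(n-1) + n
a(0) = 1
First-order linear with linear forcing.
Homogeneous solution: a_h(n) = A·(-5)^n.
Try particular a_p(n) = pn + q. Substituting:
  pn + q = -5(p(n-1) + q) + n.
Matching the n-coefficient: p = -5p + 1 ⇒ p = \frac{1}{6}.
Matching constants: q = 5p - 5q ⇒ q = \frac{5}{36}.
General: a(n) = A·(-5)^n + \frac{n}{6} + \frac{5}{36}.
Apply a(0) = 1: A + \frac{5}{36} = 1 ⇒ A = \frac{31}{36}.
So a(n) = \frac{31 \left(-5\right)^{n}}{36} + \frac{n}{6} + \frac{5}{36}.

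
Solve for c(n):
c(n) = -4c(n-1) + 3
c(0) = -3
First-order linear non-homogeneous.
Homogeneous solution: c_h(n) = A·(-4)^n.
Try constant particular solution c_p = K: K = -4K + 3 ⇒ K = \frac{3}{5}.
General: c(n) = A·(-4)^n + \frac{3}{5}.
Apply c(0) = -3: A + \frac{3}{5} = -3 ⇒ A = - \frac{18}{5}.
So c(n) = \frac{3}{5} - \frac{18 \left(-4\right)^{n}}{5}.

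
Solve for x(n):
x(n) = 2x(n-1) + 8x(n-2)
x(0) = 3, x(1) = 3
Characteristic equation: x² - 2x - 8 = 0, which factors as (x - (-2))(x - (4)) = 0.
Roots r₁ = -2, r₂ = 4 (distinct).
General solution: x(n) = A·(-2)^n + B·(4)^n.
From x(0) = 3: A + B = 3.
From x(1) = 3: -2A + 4B = 3.
Solving: A = \frac{3}{2}, B = \frac{3}{2}.
So x(n) = \frac{3 \left(-2\right)^{n}}{2} + \frac{3 \cdot 4^{n}}{2}.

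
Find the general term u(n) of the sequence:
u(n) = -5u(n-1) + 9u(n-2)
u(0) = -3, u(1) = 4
Characteristic equation: x² + 5x - 9 = 0.
Discriminant Δ = (-5)² + 4·(9) = 61.
Roots r₁,₂ = (-5 ± √61)/2, so r₁ = - \frac{5}{2} + \frac{\sqrt{61}}{2}, r₂ = - \frac{\sqrt{61}}{2} - \frac{5}{2}.
General solution: u(n) = A·r₁^n + B·r₂^n.
From the initial conditions, A + B = -3 and r₁A + r₂B = 4.
Since r₁ - r₂ = √61: A = (4 - (-3)r₂)/√61 = - \frac{3}{2} - \frac{7 \sqrt{61}}{122}, and B = -3 - A = - \frac{3}{2} + \frac{7 \sqrt{61}}{122}.
So u(n) = \left(- \frac{3}{2} - \frac{7 \sqrt{61}}{122}\right)\left(- \frac{5}{2} + \frac{\sqrt{61}}{2}\right)^n + \left(- \frac{3}{2} + \frac{7 \sqrt{61}}{122}\right)\left(- \frac{\sqrt{61}}{2} - \frac{5}{2}\right)^n.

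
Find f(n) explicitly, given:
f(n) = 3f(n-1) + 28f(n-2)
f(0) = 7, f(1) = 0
Characteristic equation: x² - 3x - 28 = 0, which factors as (x - (-4))(x - (7)) = 0.
Roots r₁ = -4, r₂ = 7 (distinct).
General solution: f(n) = A·(-4)^n + B·(7)^n.
From f(0) = 7: A + B = 7.
From f(1) = 0: -4A + 7B = 0.
Solving: A = \frac{49}{11}, B = \frac{28}{11}.
So f(n) = \frac{49 \left(-4\right)^{n}}{11} + \frac{28 \cdot 7^{n}}{11}.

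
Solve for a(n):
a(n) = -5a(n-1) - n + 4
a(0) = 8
First-order linear with linear forcing.
Homogeneous solution: a_h(n) = A·(-5)^n.
Try particular a_p(n) = pn + q. Substituting:
  pn + q = -5(p(n-1) + q) - n + 4.
Matching the n-coefficient: p = -5p - 1 ⇒ p = - \frac{1}{6}.
Matching constants: q = 5p - 5q + 4 ⇒ q = \frac{19}{36}.
General: a(n) = A·(-5)^n - \frac{n}{6} + \frac{19}{36}.
Apply a(0) = 8: A + \frac{19}{36} = 8 ⇒ A = \frac{269}{36}.
So a(n) = \frac{269 \left(-5\right)^{n}}{36} - \frac{n}{6} + \frac{19}{36}.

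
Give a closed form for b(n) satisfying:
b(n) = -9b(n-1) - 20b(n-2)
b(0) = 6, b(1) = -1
Characteristic equation: x² + 9x + 20 = 0, which factors as (x - (-4))(x - (-5)) = 0.
Roots r₁ = -4, r₂ = -5 (distinct).
General solution: b(n) = A·(-4)^n + B·(-5)^n.
From b(0) = 6: A + B = 6.
From b(1) = -1: -4A - 5B = -1.
Solving: A = 29, B = -23.
So b(n) = 29 \left(-4\right)^{n} - 23 \left(-5\right)^{n}.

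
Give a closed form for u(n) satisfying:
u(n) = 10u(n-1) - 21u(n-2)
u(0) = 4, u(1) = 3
Characteristic equation: x² - 10x + 21 = 0, which factors as (x - (7))(x - (3)) = 0.
Roots r₁ = 7, r₂ = 3 (distinct).
General solution: u(n) = A·(7)^n + B·(3)^n.
From u(0) = 4: A + B = 4.
From u(1) = 3: 7A + 3B = 3.
Solving: A = - \frac{9}{4}, B = \frac{25}{4}.
So u(n) = \frac{25 \cdot 3^{n}}{4} - \frac{9 \cdot 7^{n}}{4}.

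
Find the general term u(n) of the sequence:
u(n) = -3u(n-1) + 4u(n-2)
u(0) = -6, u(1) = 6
Characteristic equation: x² + 3x - 4 = 0, which factors as (x - (1))(x - (-4)) = 0.
Roots r₁ = 1, r₂ = -4 (distinct).
General solution: u(n) = A·(1)^n + B·(-4)^n.
From u(0) = -6: A + B = -6.
From u(1) = 6: A - 4B = 6.
Solving: A = - \frac{18}{5}, B = - \frac{12}{5}.
So u(n) = - \frac{12 \left(-4\right)^{n}}{5} - \frac{18}{5}.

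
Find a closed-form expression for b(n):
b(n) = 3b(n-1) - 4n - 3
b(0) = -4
First-order linear with linear forcing.
Homogeneous solution: b_h(n) = A·(3)^n.
Try particular b_p(n) = pn + q. Substituting:
  pn + q = 3(p(n-1) + q) - 4n - 3.
Matching the n-coefficient: p = 3p - 4 ⇒ p = 2.
Matching constants: q = -3p + 3q - 3 ⇒ q = \frac{9}{2}.
General: b(n) = A·(3)^n + 2 n + \frac{9}{2}.
Apply b(0) = -4: A + \frac{9}{2} = -4 ⇒ A = - \frac{17}{2}.
So b(n) = - \frac{17 \cdot 3^{n}}{2} + 2 n + \frac{9}{2}.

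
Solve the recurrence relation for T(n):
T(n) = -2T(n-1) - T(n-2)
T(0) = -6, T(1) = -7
Characteristic equation: x² + 2x + 1 = 0, which is (x - (-1))².
Repeated root r = -1.
General solution: T(n) = (A + Bn)·(-1)^n.
From T(0) = -6: A = -6.
From T(1) = -7: (A + B)·(-1) = -7 ⇒ B = 13.
So T(n) = \left(13 n - 6\right) \cdot (-1)^n.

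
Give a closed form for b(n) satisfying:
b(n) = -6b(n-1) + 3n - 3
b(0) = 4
First-order linear with linear forcing.
Homogeneous solution: b_h(n) = A·(-6)^n.
Try particular b_p(n) = pn + q. Substituting:
  pn + q = -6(p(n-1) + q) + 3n - 3.
Matching the n-coefficient: p = -6p + 3 ⇒ p = \frac{3}{7}.
Matching constants: q = 6p - 6q - 3 ⇒ q = - \frac{3}{49}.
General: b(n) = A·(-6)^n + \frac{3 n}{7} - \frac{3}{49}.
Apply b(0) = 4: A - \frac{3}{49} = 4 ⇒ A = \frac{199}{49}.
So b(n) = \frac{199 \left(-6\right)^{n}}{49} + \frac{3 n}{7} - \frac{3}{49}.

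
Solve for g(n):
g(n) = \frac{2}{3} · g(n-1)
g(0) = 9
Pure geometric recurrence with ratio \frac{2}{3}.
By induction g(n) = g(0) · (\frac{2}{3})^n = 9 \left(\frac{2}{3}\right)^{n}.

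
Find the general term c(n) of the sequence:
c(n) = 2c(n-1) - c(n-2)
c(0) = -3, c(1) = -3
Characteristic equation: x² - 2x + 1 = 0, which is (x - (1))².
Repeated root r = 1.
General solution: c(n) = (A + Bn)·(1)^n.
From c(0) = -3: A = -3.
From c(1) = -3: (A + B)·(1) = -3 ⇒ B = 0.
So c(n) = \left(-3\right) \cdot (1)^n.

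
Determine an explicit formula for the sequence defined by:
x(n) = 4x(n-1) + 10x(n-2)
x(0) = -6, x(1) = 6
Characteristic equation: x² - 4x - 10 = 0.
Discriminant Δ = (4)² + 4·(10) = 56.
Roots r₁,₂ = (4 ± √56)/2, so r₁ = 2 + \sqrt{14}, r₂ = 2 - \sqrt{14}.
General solution: x(n) = A·r₁^n + B·r₂^n.
From the initial conditions, A + B = -6 and r₁A + r₂B = 6.
Since r₁ - r₂ = √56: A = (6 - (-6)r₂)/√56 = -3 + \frac{9 \sqrt{14}}{14}, and B = -6 - A = -3 - \frac{9 \sqrt{14}}{14}.
So x(n) = \left(-3 + \frac{9 \sqrt{14}}{14}\right)\left(2 + \sqrt{14}\right)^n + \left(-3 - \frac{9 \sqrt{14}}{14}\right)\left(2 - \sqrt{14}\right)^n.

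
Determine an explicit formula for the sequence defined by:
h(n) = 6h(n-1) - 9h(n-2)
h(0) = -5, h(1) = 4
Characteristic equation: x² - 6x + 9 = 0, which is (x - (3))².
Repeated root r = 3.
General solution: h(n) = (A + Bn)·(3)^n.
From h(0) = -5: A = -5.
From h(1) = 4: (A + B)·(3) = 4 ⇒ B = \frac{19}{3}.
So h(n) = \left(\frac{19 n}{3} - 5\right) \cdot (3)^n.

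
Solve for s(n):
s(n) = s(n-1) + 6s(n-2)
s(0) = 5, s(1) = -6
Characteristic equation: x² - x - 6 = 0, which factors as (x - (-2))(x - (3)) = 0.
Roots r₁ = -2, r₂ = 3 (distinct).
General solution: s(n) = A·(-2)^n + B·(3)^n.
From s(0) = 5: A + B = 5.
From s(1) = -6: -2A + 3B = -6.
Solving: A = \frac{21}{5}, B = \frac{4}{5}.
So s(n) = \frac{21 \left(-2\right)^{n}}{5} + \frac{4 \cdot 3^{n}}{5}.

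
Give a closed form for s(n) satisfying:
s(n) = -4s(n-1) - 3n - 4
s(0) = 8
First-order linear with linear forcing.
Homogeneous solution: s_h(n) = A·(-4)^n.
Try particular s_p(n) = pn + q. Substituting:
  pn + q = -4(p(n-1) + q) - 3n - 4.
Matching the n-coefficient: p = -4p - 3 ⇒ p = - \frac{3}{5}.
Matching constants: q = 4p - 4q - 4 ⇒ q = - \frac{32}{25}.
General: s(n) = A·(-4)^n - \frac{3 n}{5} - \frac{32}{25}.
Apply s(0) = 8: A - \frac{32}{25} = 8 ⇒ A = \frac{232}{25}.
So s(n) = \frac{232 \left(-4\right)^{n}}{25} - \frac{3 n}{5} - \frac{32}{25}.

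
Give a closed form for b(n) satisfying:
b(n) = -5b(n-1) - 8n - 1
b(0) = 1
First-order linear with linear forcing.
Homogeneous solution: b_h(n) = A·(-5)^n.
Try particular b_p(n) = pn + q. Substituting:
  pn + q = -5(p(n-1) + q) - 8n - 1.
Matching the n-coefficient: p = -5p - 8 ⇒ p = - \frac{4}{3}.
Matching constants: q = 5p - 5q - 1 ⇒ q = - \frac{23}{18}.
General: b(n) = A·(-5)^n - \frac{4 n}{3} - \frac{23}{18}.
Apply b(0) = 1: A - \frac{23}{18} = 1 ⇒ A = \frac{41}{18}.
So b(n) = \frac{41 \left(-5\right)^{n}}{18} - \frac{4 n}{3} - \frac{23}{18}.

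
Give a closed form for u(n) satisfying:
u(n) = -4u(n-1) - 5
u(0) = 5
First-order linear non-homogeneous.
Homogeneous solution: u_h(n) = A·(-4)^n.
Try constant particular solution u_p = K: K = -4K - 5 ⇒ K = -1.
General: u(n) = A·(-4)^n - 1.
Apply u(0) = 5: A - 1 = 5 ⇒ A = 6.
So u(n) = 6 \left(-4\right)^{n} - 1.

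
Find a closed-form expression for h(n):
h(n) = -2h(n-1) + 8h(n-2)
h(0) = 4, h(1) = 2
Characteristic equation: x² + 2x - 8 = 0, which factors as (x - (2))(x - (-4)) = 0.
Roots r₁ = 2, r₂ = -4 (distinct).
General solution: h(n) = A·(2)^n + B·(-4)^n.
From h(0) = 4: A + B = 4.
From h(1) = 2: 2A - 4B = 2.
Solving: A = 3, B = 1.
So h(n) = \left(-4\right)^{n} + 3 \cdot 2^{n}.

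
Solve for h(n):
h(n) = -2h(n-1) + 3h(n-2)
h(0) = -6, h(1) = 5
Characteristic equation: x² + 2x - 3 = 0, which factors as (x - (-3))(x - (1)) = 0.
Roots r₁ = -3, r₂ = 1 (distinct).
General solution: h(n) = A·(-3)^n + B·(1)^n.
From h(0) = -6: A + B = -6.
From h(1) = 5: -3A + B = 5.
Solving: A = - \frac{11}{4}, B = - \frac{13}{4}.
So h(n) = - \frac{11 \left(-3\right)^{n}}{4} - \frac{13}{4}.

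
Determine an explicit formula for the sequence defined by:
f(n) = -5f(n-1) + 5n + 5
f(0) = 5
First-order linear with linear forcing.
Homogeneous solution: f_h(n) = A·(-5)^n.
Try particular f_p(n) = pn + q. Substituting:
  pn + q = -5(p(n-1) + q) + 5n + 5.
Matching the n-coefficient: p = -5p + 5 ⇒ p = \frac{5}{6}.
Matching constants: q = 5p - 5q + 5 ⇒ q = \frac{55}{36}.
General: f(n) = A·(-5)^n + \frac{5 n}{6} + \frac{55}{36}.
Apply f(0) = 5: A + \frac{55}{36} = 5 ⇒ A = \frac{125}{36}.
So f(n) = \frac{125 \left(-5\right)^{n}}{36} + \frac{5 n}{6} + \frac{55}{36}.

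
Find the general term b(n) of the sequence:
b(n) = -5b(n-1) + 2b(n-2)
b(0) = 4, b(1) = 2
Characteristic equation: x² + 5x - 2 = 0.
Discriminant Δ = (-5)² + 4·(2) = 33.
Roots r₁,₂ = (-5 ± √33)/2, so r₁ = - \frac{5}{2} + \frac{\sqrt{33}}{2}, r₂ = - \frac{\sqrt{33}}{2} - \frac{5}{2}.
General solution: b(n) = A·r₁^n + B·r₂^n.
From the initial conditions, A + B = 4 and r₁A + r₂B = 2.
Since r₁ - r₂ = √33: A = (2 - (4)r₂)/√33 = 2 + \frac{4 \sqrt{33}}{11}, and B = 4 - A = 2 - \frac{4 \sqrt{33}}{11}.
So b(n) = \left(2 + \frac{4 \sqrt{33}}{11}\right)\left(- \frac{5}{2} + \frac{\sqrt{33}}{2}\right)^n + \left(2 - \frac{4 \sqrt{33}}{11}\right)\left(- \frac{\sqrt{33}}{2} - \frac{5}{2}\right)^n.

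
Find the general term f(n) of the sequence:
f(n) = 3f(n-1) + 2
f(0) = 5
First-order linear non-homogeneous.
Homogeneous solution: f_h(n) = A·(3)^n.
Try constant particular solution f_p = K: K = 3K + 2 ⇒ K = -1.
General: f(n) = A·(3)^n - 1.
Apply f(0) = 5: A - 1 = 5 ⇒ A = 6.
So f(n) = 6 \cdot 3^{n} - 1.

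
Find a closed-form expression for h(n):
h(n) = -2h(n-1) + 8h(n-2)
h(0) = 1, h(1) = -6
Characteristic equation: x² + 2x - 8 = 0, which factors as (x - (-4))(x - (2)) = 0.
Roots r₁ = -4, r₂ = 2 (distinct).
General solution: h(n) = A·(-4)^n + B·(2)^n.
From h(0) = 1: A + B = 1.
From h(1) = -6: -4A + 2B = -6.
Solving: A = \frac{4}{3}, B = - \frac{1}{3}.
So h(n) = \frac{4 \left(-4\right)^{n}}{3} - \frac{2^{n}}{3}.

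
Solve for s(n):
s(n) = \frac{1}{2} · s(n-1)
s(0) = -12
Pure geometric recurrence with ratio \frac{1}{2}.
By induction s(n) = s(0) · (\frac{1}{2})^n = - 12 \cdot 2^{- n}.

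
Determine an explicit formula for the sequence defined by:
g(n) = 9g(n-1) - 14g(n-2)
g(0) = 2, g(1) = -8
Characteristic equation: x² - 9x + 14 = 0, which factors as (x - (7))(x - (2)) = 0.
Roots r₁ = 7, r₂ = 2 (distinct).
General solution: g(n) = A·(7)^n + B·(2)^n.
From g(0) = 2: A + B = 2.
From g(1) = -8: 7A + 2B = -8.
Solving: A = - \frac{12}{5}, B = \frac{22}{5}.
So g(n) = \frac{22 \cdot 2^{n}}{5} - \frac{12 \cdot 7^{n}}{5}.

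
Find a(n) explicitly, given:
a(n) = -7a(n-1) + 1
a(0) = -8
First-order linear non-homogeneous.
Homogeneous solution: a_h(n) = A·(-7)^n.
Try constant particular solution a_p = K: K = -7K + 1 ⇒ K = \frac{1}{8}.
General: a(n) = A·(-7)^n + \frac{1}{8}.
Apply a(0) = -8: A + \frac{1}{8} = -8 ⇒ A = - \frac{65}{8}.
So a(n) = \frac{1}{8} - \frac{65 \left(-7\right)^{n}}{8}.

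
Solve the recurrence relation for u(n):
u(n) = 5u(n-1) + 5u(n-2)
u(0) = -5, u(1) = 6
Characteristic equation: x² - 5x - 5 = 0.
Discriminant Δ = (5)² + 4·(5) = 45.
Roots r₁,₂ = (5 ± √45)/2, so r₁ = \frac{5}{2} + \frac{3 \sqrt{5}}{2}, r₂ = \frac{5}{2} - \frac{3 \sqrt{5}}{2}.
General solution: u(n) = A·r₁^n + B·r₂^n.
From the initial conditions, A + B = -5 and r₁A + r₂B = 6.
Since r₁ - r₂ = √45: A = (6 - (-5)r₂)/√45 = - \frac{5}{2} + \frac{37 \sqrt{5}}{30}, and B = -5 - A = - \frac{37 \sqrt{5}}{30} - \frac{5}{2}.
So u(n) = \left(- \frac{5}{2} + \frac{37 \sqrt{5}}{30}\right)\left(\frac{5}{2} + \frac{3 \sqrt{5}}{2}\right)^n + \left(- \frac{37 \sqrt{5}}{30} - \frac{5}{2}\right)\left(\frac{5}{2} - \frac{3 \sqrt{5}}{2}\right)^n.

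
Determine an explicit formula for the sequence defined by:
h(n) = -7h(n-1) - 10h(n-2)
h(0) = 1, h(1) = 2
Characteristic equation: x² + 7x + 10 = 0, which factors as (x - (-2))(x - (-5)) = 0.
Roots r₁ = -2, r₂ = -5 (distinct).
General solution: h(n) = A·(-2)^n + B·(-5)^n.
From h(0) = 1: A + B = 1.
From h(1) = 2: -2A - 5B = 2.
Solving: A = \frac{7}{3}, B = - \frac{4}{3}.
So h(n) = \frac{7 \left(-2\right)^{n}}{3} - \frac{4 \left(-5\right)^{n}}{3}.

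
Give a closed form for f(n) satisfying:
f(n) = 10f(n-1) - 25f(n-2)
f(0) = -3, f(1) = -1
Characteristic equation: x² - 10x + 25 = 0, which is (x - (5))².
Repeated root r = 5.
General solution: f(n) = (A + Bn)·(5)^n.
From f(0) = -3: A = -3.
From f(1) = -1: (A + B)·(5) = -1 ⇒ B = \frac{14}{5}.
So f(n) = \left(\frac{14 n}{5} - 3\right) \cdot (5)^n.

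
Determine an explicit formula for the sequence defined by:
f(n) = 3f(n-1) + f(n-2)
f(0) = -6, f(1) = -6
Characteristic equation: x² - 3x - 1 = 0.
Discriminant Δ = (3)² + 4·(1) = 13.
Roots r₁,₂ = (3 ± √13)/2, so r₁ = \frac{3}{2} + \frac{\sqrt{13}}{2}, r₂ = \frac{3}{2} - \frac{\sqrt{13}}{2}.
General solution: f(n) = A·r₁^n + B·r₂^n.
From the initial conditions, A + B = -6 and r₁A + r₂B = -6.
Since r₁ - r₂ = √13: A = (-6 - (-6)r₂)/√13 = -3 + \frac{3 \sqrt{13}}{13}, and B = -6 - A = -3 - \frac{3 \sqrt{13}}{13}.
So f(n) = \left(-3 + \frac{3 \sqrt{13}}{13}\right)\left(\frac{3}{2} + \frac{\sqrt{13}}{2}\right)^n + \left(-3 - \frac{3 \sqrt{13}}{13}\right)\left(\frac{3}{2} - \frac{\sqrt{13}}{2}\right)^n.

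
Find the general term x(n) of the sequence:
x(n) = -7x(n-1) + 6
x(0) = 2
First-order linear non-homogeneous.
Homogeneous solution: x_h(n) = A·(-7)^n.
Try constant particular solution x_p = K: K = -7K + 6 ⇒ K = \frac{3}{4}.
General: x(n) = A·(-7)^n + \frac{3}{4}.
Apply x(0) = 2: A + \frac{3}{4} = 2 ⇒ A = \frac{5}{4}.
So x(n) = \frac{5 \left(-7\right)^{n}}{4} + \frac{3}{4}.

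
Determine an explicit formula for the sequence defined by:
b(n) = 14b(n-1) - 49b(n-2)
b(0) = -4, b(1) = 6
Characteristic equation: x² - 14x + 49 = 0, which is (x - (7))².
Repeated root r = 7.
General solution: b(n) = (A + Bn)·(7)^n.
From b(0) = -4: A = -4.
From b(1) = 6: (A + B)·(7) = 6 ⇒ B = \frac{34}{7}.
So b(n) = \left(\frac{34 n}{7} - 4\right) \cdot (7)^n.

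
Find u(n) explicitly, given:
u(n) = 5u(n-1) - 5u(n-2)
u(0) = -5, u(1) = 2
Characteristic equation: x² - 5x + 5 = 0.
Discriminant Δ = (5)² + 4·(-5) = 5.
Roots r₁,₂ = (5 ± √5)/2, so r₁ = \frac{\sqrt{5}}{2} + \frac{5}{2}, r₂ = \frac{5}{2} - \frac{\sqrt{5}}{2}.
General solution: u(n) = A·r₁^n + B·r₂^n.
From the initial conditions, A + B = -5 and r₁A + r₂B = 2.
Since r₁ - r₂ = √5: A = (2 - (-5)r₂)/√5 = - \frac{5}{2} + \frac{29 \sqrt{5}}{10}, and B = -5 - A = - \frac{29 \sqrt{5}}{10} - \frac{5}{2}.
So u(n) = \left(- \frac{5}{2} + \frac{29 \sqrt{5}}{10}\right)\left(\frac{\sqrt{5}}{2} + \frac{5}{2}\right)^n + \left(- \frac{29 \sqrt{5}}{10} - \frac{5}{2}\right)\left(\frac{5}{2} - \frac{\sqrt{5}}{2}\right)^n.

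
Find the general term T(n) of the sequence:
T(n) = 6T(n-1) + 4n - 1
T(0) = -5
First-order linear with linear forcing.
Homogeneous solution: T_h(n) = A·(6)^n.
Try particular T_p(n) = pn + q. Substituting:
  pn + q = 6(p(n-1) + q) + 4n - 1.
Matching the n-coefficient: p = 6p + 4 ⇒ p = - \frac{4}{5}.
Matching constants: q = -6p + 6q - 1 ⇒ q = - \frac{19}{25}.
General: T(n) = A·(6)^n - \frac{4 n}{5} - \frac{19}{25}.
Apply T(0) = -5: A - \frac{19}{25} = -5 ⇒ A = - \frac{106}{25}.
So T(n) = - \frac{106 \cdot 6^{n}}{25} - \frac{4 n}{5} - \frac{19}{25}.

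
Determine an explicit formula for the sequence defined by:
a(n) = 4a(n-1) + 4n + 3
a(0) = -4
First-order linear with linear forcing.
Homogeneous solution: a_h(n) = A·(4)^n.
Try particular a_p(n) = pn + q. Substituting:
  pn + q = 4(p(n-1) + q) + 4n + 3.
Matching the n-coefficient: p = 4p + 4 ⇒ p = - \frac{4}{3}.
Matching constants: q = -4p + 4q + 3 ⇒ q = - \frac{25}{9}.
General: a(n) = A·(4)^n - \frac{4 n}{3} - \frac{25}{9}.
Apply a(0) = -4: A - \frac{25}{9} = -4 ⇒ A = - \frac{11}{9}.
So a(n) = - \frac{11 \cdot 4^{n}}{9} - \frac{4 n}{3} - \frac{25}{9}.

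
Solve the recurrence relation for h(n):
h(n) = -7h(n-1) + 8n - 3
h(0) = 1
First-order linear with linear forcing.
Homogeneous solution: h_h(n) = A·(-7)^n.
Try particular h_p(n) = pn + q. Substituting:
  pn + q = -7(p(n-1) + q) + 8n - 3.
Matching the n-coefficient: p = -7p + 8 ⇒ p = 1.
Matching constants: q = 7p - 7q - 3 ⇒ q = \frac{1}{2}.
General: h(n) = A·(-7)^n + n + \frac{1}{2}.
Apply h(0) = 1: A + \frac{1}{2} = 1 ⇒ A = \frac{1}{2}.
So h(n) = \frac{\left(-7\right)^{n}}{2} + n + \frac{1}{2}.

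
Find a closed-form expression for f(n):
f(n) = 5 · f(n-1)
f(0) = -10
Pure geometric recurrence with ratio 5.
By induction f(n) = f(0) · (5)^n = - 10 \cdot 5^{n}.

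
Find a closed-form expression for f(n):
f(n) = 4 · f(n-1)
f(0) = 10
Pure geometric recurrence with ratio 4.
By induction f(n) = f(0) · (4)^n = 10 \cdot 4^{n}.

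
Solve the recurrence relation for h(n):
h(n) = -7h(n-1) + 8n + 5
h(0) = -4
First-order linear with linear forcing.
Homogeneous solution: h_h(n) = A·(-7)^n.
Try particular h_p(n) = pn + q. Substituting:
  pn + q = -7(p(n-1) + q) + 8n + 5.
Matching the n-coefficient: p = -7p + 8 ⇒ p = 1.
Matching constants: q = 7p - 7q + 5 ⇒ q = \frac{3}{2}.
General: h(n) = A·(-7)^n + n + \frac{3}{2}.
Apply h(0) = -4: A + \frac{3}{2} = -4 ⇒ A = - \frac{11}{2}.
So h(n) = - \frac{11 \left(-7\right)^{n}}{2} + n + \frac{3}{2}.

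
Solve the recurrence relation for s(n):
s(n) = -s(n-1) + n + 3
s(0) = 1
First-order linear with linear forcing.
Homogeneous solution: s_h(n) = A·(-1)^n.
Try particular s_p(n) = pn + q. Substituting:
  pn + q = -(p(n-1) + q) + n + 3.
Matching the n-coefficient: p = -p + 1 ⇒ p = \frac{1}{2}.
Matching constants: q = p - q + 3 ⇒ q = \frac{7}{4}.
General: s(n) = A·(-1)^n + \frac{n}{2} + \frac{7}{4}.
Apply s(0) = 1: A + \frac{7}{4} = 1 ⇒ A = - \frac{3}{4}.
So s(n) = - \frac{3 \left(-1\right)^{n}}{4} + \frac{n}{2} + \frac{7}{4}.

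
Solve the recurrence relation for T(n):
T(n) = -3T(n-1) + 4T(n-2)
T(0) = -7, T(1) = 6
Characteristic equation: x² + 3x - 4 = 0, which factors as (x - (1))(x - (-4)) = 0.
Roots r₁ = 1, r₂ = -4 (distinct).
General solution: T(n) = A·(1)^n + B·(-4)^n.
From T(0) = -7: A + B = -7.
From T(1) = 6: A - 4B = 6.
Solving: A = - \frac{22}{5}, B = - \frac{13}{5}.
So T(n) = - \frac{13 \left(-4\right)^{n}}{5} - \frac{22}{5}.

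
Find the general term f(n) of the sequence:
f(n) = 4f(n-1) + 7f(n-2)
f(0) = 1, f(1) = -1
Characteristic equation: x² - 4x - 7 = 0.
Discriminant Δ = (4)² + 4·(7) = 44.
Roots r₁,₂ = (4 ± √44)/2, so r₁ = 2 + \sqrt{11}, r₂ = 2 - \sqrt{11}.
General solution: f(n) = A·r₁^n + B·r₂^n.
From the initial conditions, A + B = 1 and r₁A + r₂B = -1.
Since r₁ - r₂ = √44: A = (-1 - (1)r₂)/√44 = \frac{1}{2} - \frac{3 \sqrt{11}}{22}, and B = 1 - A = \frac{3 \sqrt{11}}{22} + \frac{1}{2}.
So f(n) = \left(\frac{1}{2} - \frac{3 \sqrt{11}}{22}\right)\left(2 + \sqrt{11}\right)^n + \left(\frac{3 \sqrt{11}}{22} + \frac{1}{2}\right)\left(2 - \sqrt{11}\right)^n.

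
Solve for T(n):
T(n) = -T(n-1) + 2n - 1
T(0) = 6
First-order linear with linear forcing.
Homogeneous solution: T_h(n) = A·(-1)^n.
Try particular T_p(n) = pn + q. Substituting:
  pn + q = -(p(n-1) + q) + 2n - 1.
Matching the n-coefficient: p = -p + 2 ⇒ p = 1.
Matching constants: q = p - q - 1 ⇒ q = 0.
General: T(n) = A·(-1)^n + n + 0.
Apply T(0) = 6: A + 0 = 6 ⇒ A = 6.
So T(n) = 6 \left(-1\right)^{n} + n.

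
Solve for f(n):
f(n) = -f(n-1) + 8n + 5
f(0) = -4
First-order linear with linear forcing.
Homogeneous solution: f_h(n) = A·(-1)^n.
Try particular f_p(n) = pn + q. Substituting:
  pn + q = -(p(n-1) + q) + 8n + 5.
Matching the n-coefficient: p = -p + 8 ⇒ p = 4.
Matching constants: q = p - q + 5 ⇒ q = \frac{9}{2}.
General: f(n) = A·(-1)^n + 4 n + \frac{9}{2}.
Apply f(0) = -4: A + \frac{9}{2} = -4 ⇒ A = - \frac{17}{2}.
So f(n) = - \frac{17 \left(-1\right)^{n}}{2} + 4 n + \frac{9}{2}.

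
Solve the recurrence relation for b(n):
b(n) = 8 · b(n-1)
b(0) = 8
Pure geometric recurrence with ratio 8.
By induction b(n) = b(0) · (8)^n = 8 \cdot 8^{n}.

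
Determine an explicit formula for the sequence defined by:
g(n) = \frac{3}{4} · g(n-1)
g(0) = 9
Pure geometric recurrence with ratio \frac{3}{4}.
By induction g(n) = g(0) · (\frac{3}{4})^n = 9 \left(\frac{3}{4}\right)^{n}.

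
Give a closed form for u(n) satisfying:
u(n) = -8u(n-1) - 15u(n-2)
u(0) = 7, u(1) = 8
Characteristic equation: x² + 8x + 15 = 0, which factors as (x - (-5))(x - (-3)) = 0.
Roots r₁ = -5, r₂ = -3 (distinct).
General solution: u(n) = A·(-5)^n + B·(-3)^n.
From u(0) = 7: A + B = 7.
From u(1) = 8: -5A - 3B = 8.
Solving: A = - \frac{29}{2}, B = \frac{43}{2}.
So u(n) = \frac{43 \left(-3\right)^{n}}{2} - \frac{29 \left(-5\right)^{n}}{2}.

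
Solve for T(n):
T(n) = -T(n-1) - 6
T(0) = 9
First-order linear non-homogeneous.
Homogeneous solution: T_h(n) = A·(-1)^n.
Try constant particular solution T_p = K: K = -K - 6 ⇒ K = -3.
General: T(n) = A·(-1)^n - 3.
Apply T(0) = 9: A - 3 = 9 ⇒ A = 12.
So T(n) = 12 \left(-1\right)^{n} - 3.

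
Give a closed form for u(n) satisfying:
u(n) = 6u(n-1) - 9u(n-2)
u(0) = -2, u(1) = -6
Characteristic equation: x² - 6x + 9 = 0, which is (x - (3))².
Repeated root r = 3.
General solution: u(n) = (A + Bn)·(3)^n.
From u(0) = -2: A = -2.
From u(1) = -6: (A + B)·(3) = -6 ⇒ B = 0.
So u(n) = \left(-2\right) \cdot (3)^n.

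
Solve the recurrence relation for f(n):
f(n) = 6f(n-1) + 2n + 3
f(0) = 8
First-order linear with linear forcing.
Homogeneous solution: f_h(n) = A·(6)^n.
Try particular f_p(n) = pn + q. Substituting:
  pn + q = 6(p(n-1) + q) + 2n + 3.
Matching the n-coefficient: p = 6p + 2 ⇒ p = - \frac{2}{5}.
Matching constants: q = -6p + 6q + 3 ⇒ q = - \frac{27}{25}.
General: f(n) = A·(6)^n - \frac{2 n}{5} - \frac{27}{25}.
Apply f(0) = 8: A - \frac{27}{25} = 8 ⇒ A = \frac{227}{25}.
So f(n) = \frac{227 \cdot 6^{n}}{25} - \frac{2 n}{5} - \frac{27}{25}.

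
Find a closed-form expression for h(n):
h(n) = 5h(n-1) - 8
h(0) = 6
First-order linear non-homogeneous.
Homogeneous solution: h_h(n) = A·(5)^n.
Try constant particular solution h_p = K: K = 5K - 8 ⇒ K = 2.
General: h(n) = A·(5)^n + 2.
Apply h(0) = 6: A + 2 = 6 ⇒ A = 4.
So h(n) = 4 \cdot 5^{n} + 2.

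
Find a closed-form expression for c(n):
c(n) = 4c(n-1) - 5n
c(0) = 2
First-order linear with linear forcing.
Homogeneous solution: c_h(n) = A·(4)^n.
Try particular c_p(n) = pn + q. Substituting:
  pn + q = 4(p(n-1) + q) - 5n.
Matching the n-coefficient: p = 4p - 5 ⇒ p = \frac{5}{3}.
Matching constants: q = -4p + 4q ⇒ q = \frac{20}{9}.
General: c(n) = A·(4)^n + \frac{5 n}{3} + \frac{20}{9}.
Apply c(0) = 2: A + \frac{20}{9} = 2 ⇒ A = - \frac{2}{9}.
So c(n) = - \frac{2 \cdot 4^{n}}{9} + \frac{5 n}{3} + \frac{20}{9}.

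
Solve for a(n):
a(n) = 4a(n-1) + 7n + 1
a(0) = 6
First-order linear with linear forcing.
Homogeneous solution: a_h(n) = A·(4)^n.
Try particular a_p(n) = pn + q. Substituting:
  pn + q = 4(p(n-1) + q) + 7n + 1.
Matching the n-coefficient: p = 4p + 7 ⇒ p = - \frac{7}{3}.
Matching constants: q = -4p + 4q + 1 ⇒ q = - \frac{31}{9}.
General: a(n) = A·(4)^n - \frac{7 n}{3} - \frac{31}{9}.
Apply a(0) = 6: A - \frac{31}{9} = 6 ⇒ A = \frac{85}{9}.
So a(n) = \frac{85 \cdot 4^{n}}{9} - \frac{7 n}{3} - \frac{31}{9}.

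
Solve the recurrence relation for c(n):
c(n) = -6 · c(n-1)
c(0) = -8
Pure geometric recurrence with ratio -6.
By induction c(n) = c(0) · (-6)^n = - 8 \left(-6\right)^{n}.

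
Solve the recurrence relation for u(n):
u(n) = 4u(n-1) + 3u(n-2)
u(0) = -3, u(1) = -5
Characteristic equation: x² - 4x - 3 = 0.
Discriminant Δ = (4)² + 4·(3) = 28.
Roots r₁,₂ = (4 ± √28)/2, so r₁ = 2 + \sqrt{7}, r₂ = 2 - \sqrt{7}.
General solution: u(n) = A·r₁^n + B·r₂^n.
From the initial conditions, A + B = -3 and r₁A + r₂B = -5.
Since r₁ - r₂ = √28: A = (-5 - (-3)r₂)/√28 = - \frac{3}{2} + \frac{\sqrt{7}}{14}, and B = -3 - A = - \frac{3}{2} - \frac{\sqrt{7}}{14}.
So u(n) = \left(- \frac{3}{2} + \frac{\sqrt{7}}{14}\right)\left(2 + \sqrt{7}\right)^n + \left(- \frac{3}{2} - \frac{\sqrt{7}}{14}\right)\left(2 - \sqrt{7}\right)^n.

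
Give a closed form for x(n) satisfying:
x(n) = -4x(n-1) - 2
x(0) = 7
First-order linear non-homogeneous.
Homogeneous solution: x_h(n) = A·(-4)^n.
Try constant particular solution x_p = K: K = -4K - 2 ⇒ K = - \frac{2}{5}.
General: x(n) = A·(-4)^n - \frac{2}{5}.
Apply x(0) = 7: A - \frac{2}{5} = 7 ⇒ A = \frac{37}{5}.
So x(n) = \frac{37 \left(-4\right)^{n}}{5} - \frac{2}{5}.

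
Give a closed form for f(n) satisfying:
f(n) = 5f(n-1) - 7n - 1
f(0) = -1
First-order linear with linear forcing.
Homogeneous solution: f_h(n) = A·(5)^n.
Try particular f_p(n) = pn + q. Substituting:
  pn + q = 5(p(n-1) + q) - 7n - 1.
Matching the n-coefficient: p = 5p - 7 ⇒ p = \frac{7}{4}.
Matching constants: q = -5p + 5q - 1 ⇒ q = \frac{39}{16}.
General: f(n) = A·(5)^n + \frac{7 n}{4} + \frac{39}{16}.
Apply f(0) = -1: A + \frac{39}{16} = -1 ⇒ A = - \frac{55}{16}.
So f(n) = - \frac{55 \cdot 5^{n}}{16} + \frac{7 n}{4} + \frac{39}{16}.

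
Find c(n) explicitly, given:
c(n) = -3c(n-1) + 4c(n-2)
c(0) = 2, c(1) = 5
Characteristic equation: x² + 3x - 4 = 0, which factors as (x - (1))(x - (-4)) = 0.
Roots r₁ = 1, r₂ = -4 (distinct).
General solution: c(n) = A·(1)^n + B·(-4)^n.
From c(0) = 2: A + B = 2.
From c(1) = 5: A - 4B = 5.
Solving: A = \frac{13}{5}, B = - \frac{3}{5}.
So c(n) = \frac{13}{5} - \frac{3 \left(-4\right)^{n}}{5}.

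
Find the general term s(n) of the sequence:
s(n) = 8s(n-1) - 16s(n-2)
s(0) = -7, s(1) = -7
Characteristic equation: x² - 8x + 16 = 0, which is (x - (4))².
Repeated root r = 4.
General solution: s(n) = (A + Bn)·(4)^n.
From s(0) = -7: A = -7.
From s(1) = -7: (A + B)·(4) = -7 ⇒ B = \frac{21}{4}.
So s(n) = \left(\frac{21 n}{4} - 7\right) \cdot (4)^n.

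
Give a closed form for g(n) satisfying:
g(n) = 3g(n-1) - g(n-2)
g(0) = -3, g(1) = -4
Characteristic equation: x² - 3x + 1 = 0.
Discriminant Δ = (3)² + 4·(-1) = 5.
Roots r₁,₂ = (3 ± √5)/2, so r₁ = \frac{\sqrt{5}}{2} + \frac{3}{2}, r₂ = \frac{3}{2} - \frac{\sqrt{5}}{2}.
General solution: g(n) = A·r₁^n + B·r₂^n.
From the initial conditions, A + B = -3 and r₁A + r₂B = -4.
Since r₁ - r₂ = √5: A = (-4 - (-3)r₂)/√5 = - \frac{3}{2} + \frac{\sqrt{5}}{10}, and B = -3 - A = - \frac{3}{2} - \frac{\sqrt{5}}{10}.
So g(n) = \left(- \frac{3}{2} + \frac{\sqrt{5}}{10}\right)\left(\frac{\sqrt{5}}{2} + \frac{3}{2}\right)^n + \left(- \frac{3}{2} - \frac{\sqrt{5}}{10}\right)\left(\frac{3}{2} - \frac{\sqrt{5}}{2}\right)^n.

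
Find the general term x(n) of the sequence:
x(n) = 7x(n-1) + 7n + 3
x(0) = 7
First-order linear with linear forcing.
Homogeneous solution: x_h(n) = A·(7)^n.
Try particular x_p(n) = pn + q. Substituting:
  pn + q = 7(p(n-1) + q) + 7n + 3.
Matching the n-coefficient: p = 7p + 7 ⇒ p = - \frac{7}{6}.
Matching constants: q = -7p + 7q + 3 ⇒ q = - \frac{67}{36}.
General: x(n) = A·(7)^n - \frac{7 n}{6} - \frac{67}{36}.
Apply x(0) = 7: A - \frac{67}{36} = 7 ⇒ A = \frac{319}{36}.
So x(n) = \frac{319 \cdot 7^{n}}{36} - \frac{7 n}{6} - \frac{67}{36}.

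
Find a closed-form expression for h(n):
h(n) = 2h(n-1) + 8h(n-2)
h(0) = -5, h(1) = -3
Characteristic equation: x² - 2x - 8 = 0, which factors as (x - (-2))(x - (4)) = 0.
Roots r₁ = -2, r₂ = 4 (distinct).
General solution: h(n) = A·(-2)^n + B·(4)^n.
From h(0) = -5: A + B = -5.
From h(1) = -3: -2A + 4B = -3.
Solving: A = - \frac{17}{6}, B = - \frac{13}{6}.
So h(n) = - \frac{17 \left(-2\right)^{n}}{6} - \frac{13 \cdot 4^{n}}{6}.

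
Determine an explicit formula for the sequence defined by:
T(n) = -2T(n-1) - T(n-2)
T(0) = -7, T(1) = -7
Characteristic equation: x² + 2x + 1 = 0, which is (x - (-1))².
Repeated root r = -1.
General solution: T(n) = (A + Bn)·(-1)^n.
From T(0) = -7: A = -7.
From T(1) = -7: (A + B)·(-1) = -7 ⇒ B = 14.
So T(n) = \left(14 n - 7\right) \cdot (-1)^n.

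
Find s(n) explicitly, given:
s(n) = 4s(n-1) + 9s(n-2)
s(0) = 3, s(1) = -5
Characteristic equation: x² - 4x - 9 = 0.
Discriminant Δ = (4)² + 4·(9) = 52.
Roots r₁,₂ = (4 ± √52)/2, so r₁ = 2 + \sqrt{13}, r₂ = 2 - \sqrt{13}.
General solution: s(n) = A·r₁^n + B·r₂^n.
From the initial conditions, A + B = 3 and r₁A + r₂B = -5.
Since r₁ - r₂ = √52: A = (-5 - (3)r₂)/√52 = \frac{3}{2} - \frac{11 \sqrt{13}}{26}, and B = 3 - A = \frac{3}{2} + \frac{11 \sqrt{13}}{26}.
So s(n) = \left(\frac{3}{2} - \frac{11 \sqrt{13}}{26}\right)\left(2 + \sqrt{13}\right)^n + \left(\frac{3}{2} + \frac{11 \sqrt{13}}{26}\right)\left(2 - \sqrt{13}\right)^n.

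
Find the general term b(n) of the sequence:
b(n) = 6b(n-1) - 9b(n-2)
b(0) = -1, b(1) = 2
Characteristic equation: x² - 6x + 9 = 0, which is (x - (3))².
Repeated root r = 3.
General solution: b(n) = (A + Bn)·(3)^n.
From b(0) = -1: A = -1.
From b(1) = 2: (A + B)·(3) = 2 ⇒ B = \frac{5}{3}.
So b(n) = \left(\frac{5 n}{3} - 1\right) \cdot (3)^n.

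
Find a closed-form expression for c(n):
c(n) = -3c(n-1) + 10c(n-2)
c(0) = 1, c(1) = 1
Characteristic equation: x² + 3x - 10 = 0, which factors as (x - (2))(x - (-5)) = 0.
Roots r₁ = 2, r₂ = -5 (distinct).
General solution: c(n) = A·(2)^n + B·(-5)^n.
From c(0) = 1: A + B = 1.
From c(1) = 1: 2A - 5B = 1.
Solving: A = \frac{6}{7}, B = \frac{1}{7}.
So c(n) = \frac{\left(-5\right)^{n}}{7} + \frac{6 \cdot 2^{n}}{7}.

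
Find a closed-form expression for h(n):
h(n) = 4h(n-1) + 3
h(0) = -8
First-order linear non-homogeneous.
Homogeneous solution: h_h(n) = A·(4)^n.
Try constant particular solution h_p = K: K = 4K + 3 ⇒ K = -1.
General: h(n) = A·(4)^n - 1.
Apply h(0) = -8: A - 1 = -8 ⇒ A = -7.
So h(n) = - 7 \cdot 4^{n} - 1.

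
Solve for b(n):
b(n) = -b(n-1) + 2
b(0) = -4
First-order linear non-homogeneous.
Homogeneous solution: b_h(n) = A·(-1)^n.
Try constant particular solution b_p = K: K = -K + 2 ⇒ K = 1.
General: b(n) = A·(-1)^n + 1.
Apply b(0) = -4: A + 1 = -4 ⇒ A = -5.
So b(n) = 1 - 5 \left(-1\right)^{n}.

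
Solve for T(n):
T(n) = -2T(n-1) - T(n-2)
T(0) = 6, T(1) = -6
Characteristic equation: x² + 2x + 1 = 0, which is (x - (-1))².
Repeated root r = -1.
General solution: T(n) = (A + Bn)·(-1)^n.
From T(0) = 6: A = 6.
From T(1) = -6: (A + B)·(-1) = -6 ⇒ B = 0.
So T(n) = \left(6\right) \cdot (-1)^n.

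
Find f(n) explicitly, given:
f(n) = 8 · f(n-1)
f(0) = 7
Pure geometric recurrence with ratio 8.
By induction f(n) = f(0) · (8)^n = 7 \cdot 8^{n}.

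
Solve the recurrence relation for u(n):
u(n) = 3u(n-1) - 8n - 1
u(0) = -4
First-order linear with linear forcing.
Homogeneous solution: u_h(n) = A·(3)^n.
Try particular u_p(n) = pn + q. Substituting:
  pn + q = 3(p(n-1) + q) - 8n - 1.
Matching the n-coefficient: p = 3p - 8 ⇒ p = 4.
Matching constants: q = -3p + 3q - 1 ⇒ q = \frac{13}{2}.
General: u(n) = A·(3)^n + 4 n + \frac{13}{2}.
Apply u(0) = -4: A + \frac{13}{2} = -4 ⇒ A = - \frac{21}{2}.
So u(n) = - \frac{21 \cdot 3^{n}}{2} + 4 n + \frac{13}{2}.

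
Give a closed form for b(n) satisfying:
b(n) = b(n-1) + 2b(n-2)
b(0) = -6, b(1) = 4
Characteristic equation: x² - x - 2 = 0, which factors as (x - (-1))(x - (2)) = 0.
Roots r₁ = -1, r₂ = 2 (distinct).
General solution: b(n) = A·(-1)^n + B·(2)^n.
From b(0) = -6: A + B = -6.
From b(1) = 4: -A + 2B = 4.
Solving: A = - \frac{16}{3}, B = - \frac{2}{3}.
So b(n) = - \frac{16 \left(-1\right)^{n}}{3} - \frac{2 \cdot 2^{n}}{3}.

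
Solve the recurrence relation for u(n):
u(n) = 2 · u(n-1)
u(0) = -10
Pure geometric recurrence with ratio 2.
By induction u(n) = u(0) · (2)^n = - 10 \cdot 2^{n}.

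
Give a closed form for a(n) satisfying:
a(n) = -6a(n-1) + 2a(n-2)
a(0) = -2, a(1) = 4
Characteristic equation: x² + 6x - 2 = 0.
Discriminant Δ = (-6)² + 4·(2) = 44.
Roots r₁,₂ = (-6 ± √44)/2, so r₁ = -3 + \sqrt{11}, r₂ = - \sqrt{11} - 3.
General solution: a(n) = A·r₁^n + B·r₂^n.
From the initial conditions, A + B = -2 and r₁A + r₂B = 4.
Since r₁ - r₂ = √44: A = (4 - (-2)r₂)/√44 = -1 - \frac{\sqrt{11}}{11}, and B = -2 - A = -1 + \frac{\sqrt{11}}{11}.
So a(n) = \left(-1 - \frac{\sqrt{11}}{11}\right)\left(-3 + \sqrt{11}\right)^n + \left(-1 + \frac{\sqrt{11}}{11}\right)\left(- \sqrt{11} - 3\right)^n.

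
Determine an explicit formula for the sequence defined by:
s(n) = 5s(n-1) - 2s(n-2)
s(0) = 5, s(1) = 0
Characteristic equation: x² - 5x + 2 = 0.
Discriminant Δ = (5)² + 4·(-2) = 17.
Roots r₁,₂ = (5 ± √17)/2, so r₁ = \frac{\sqrt{17}}{2} + \frac{5}{2}, r₂ = \frac{5}{2} - \frac{\sqrt{17}}{2}.
General solution: s(n) = A·r₁^n + B·r₂^n.
From the initial conditions, A + B = 5 and r₁A + r₂B = 0.
Since r₁ - r₂ = √17: A = (0 - (5)r₂)/√17 = \frac{5}{2} - \frac{25 \sqrt{17}}{34}, and B = 5 - A = \frac{5}{2} + \frac{25 \sqrt{17}}{34}.
So s(n) = \left(\frac{5}{2} - \frac{25 \sqrt{17}}{34}\right)\left(\frac{\sqrt{17}}{2} + \frac{5}{2}\right)^n + \left(\frac{5}{2} + \frac{25 \sqrt{17}}{34}\right)\left(\frac{5}{2} - \frac{\sqrt{17}}{2}\right)^n.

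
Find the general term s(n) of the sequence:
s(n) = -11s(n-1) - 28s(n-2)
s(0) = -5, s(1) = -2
Characteristic equation: x² + 11x + 28 = 0, which factors as (x - (-4))(x - (-7)) = 0.
Roots r₁ = -4, r₂ = -7 (distinct).
General solution: s(n) = A·(-4)^n + B·(-7)^n.
From s(0) = -5: A + B = -5.
From s(1) = -2: -4A - 7B = -2.
Solving: A = - \frac{37}{3}, B = \frac{22}{3}.
So s(n) = - \frac{37 \left(-4\right)^{n}}{3} + \frac{22 \left(-7\right)^{n}}{3}.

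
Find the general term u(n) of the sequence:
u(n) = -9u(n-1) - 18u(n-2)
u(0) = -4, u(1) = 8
Characteristic equation: x² + 9x + 18 = 0, which factors as (x - (-3))(x - (-6)) = 0.
Roots r₁ = -3, r₂ = -6 (distinct).
General solution: u(n) = A·(-3)^n + B·(-6)^n.
From u(0) = -4: A + B = -4.
From u(1) = 8: -3A - 6B = 8.
Solving: A = - \frac{16}{3}, B = \frac{4}{3}.
So u(n) = - \frac{16 \left(-3\right)^{n}}{3} + \frac{4 \left(-6\right)^{n}}{3}.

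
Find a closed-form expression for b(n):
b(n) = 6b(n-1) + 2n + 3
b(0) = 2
First-order linear with linear forcing.
Homogeneous solution: b_h(n) = A·(6)^n.
Try particular b_p(n) = pn + q. Substituting:
  pn + q = 6(p(n-1) + q) + 2n + 3.
Matching the n-coefficient: p = 6p + 2 ⇒ p = - \frac{2}{5}.
Matching constants: q = -6p + 6q + 3 ⇒ q = - \frac{27}{25}.
General: b(n) = A·(6)^n - \frac{2 n}{5} - \frac{27}{25}.
Apply b(0) = 2: A - \frac{27}{25} = 2 ⇒ A = \frac{77}{25}.
So b(n) = \frac{77 \cdot 6^{n}}{25} - \frac{2 n}{5} - \frac{27}{25}.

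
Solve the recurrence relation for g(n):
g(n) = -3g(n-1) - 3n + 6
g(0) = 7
First-order linear with linear forcing.
Homogeneous solution: g_h(n) = A·(-3)^n.
Try particular g_p(n) = pn + q. Substituting:
  pn + q = -3(p(n-1) + q) - 3n + 6.
Matching the n-coefficient: p = -3p - 3 ⇒ p = - \frac{3}{4}.
Matching constants: q = 3p - 3q + 6 ⇒ q = \frac{15}{16}.
General: g(n) = A·(-3)^n - \frac{3 n}{4} + \frac{15}{16}.
Apply g(0) = 7: A + \frac{15}{16} = 7 ⇒ A = \frac{97}{16}.
So g(n) = \frac{97 \left(-3\right)^{n}}{16} - \frac{3 n}{4} + \frac{15}{16}.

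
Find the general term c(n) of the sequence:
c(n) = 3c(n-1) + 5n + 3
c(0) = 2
First-order linear with linear forcing.
Homogeneous solution: c_h(n) = A·(3)^n.
Try particular c_p(n) = pn + q. Substituting:
  pn + q = 3(p(n-1) + q) + 5n + 3.
Matching the n-coefficient: p = 3p + 5 ⇒ p = - \frac{5}{2}.
Matching constants: q = -3p + 3q + 3 ⇒ q = - \frac{21}{4}.
General: c(n) = A·(3)^n - \frac{5 n}{2} - \frac{21}{4}.
Apply c(0) = 2: A - \frac{21}{4} = 2 ⇒ A = \frac{29}{4}.
So c(n) = \frac{29 \cdot 3^{n}}{4} - \frac{5 n}{2} - \frac{21}{4}.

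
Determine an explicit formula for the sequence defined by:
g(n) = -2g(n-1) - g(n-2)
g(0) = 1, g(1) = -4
Characteristic equation: x² + 2x + 1 = 0, which is (x - (-1))².
Repeated root r = -1.
General solution: g(n) = (A + Bn)·(-1)^n.
From g(0) = 1: A = 1.
From g(1) = -4: (A + B)·(-1) = -4 ⇒ B = 3.
So g(n) = \left(3 n + 1\right) \cdot (-1)^n.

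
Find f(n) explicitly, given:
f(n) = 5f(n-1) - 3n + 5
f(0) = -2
First-order linear with linear forcing.
Homogeneous solution: f_h(n) = A·(5)^n.
Try particular f_p(n) = pn + q. Substituting:
  pn + q = 5(p(n-1) + q) - 3n + 5.
Matching the n-coefficient: p = 5p - 3 ⇒ p = \frac{3}{4}.
Matching constants: q = -5p + 5q + 5 ⇒ q = - \frac{5}{16}.
General: f(n) = A·(5)^n + \frac{3 n}{4} - \frac{5}{16}.
Apply f(0) = -2: A - \frac{5}{16} = -2 ⇒ A = - \frac{27}{16}.
So f(n) = - \frac{27 \cdot 5^{n}}{16} + \frac{3 n}{4} - \frac{5}{16}.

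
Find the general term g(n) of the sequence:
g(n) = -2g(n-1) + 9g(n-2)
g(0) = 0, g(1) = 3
Characteristic equation: x² + 2x - 9 = 0.
Discriminant Δ = (-2)² + 4·(9) = 40.
Roots r₁,₂ = (-2 ± √40)/2, so r₁ = -1 + \sqrt{10}, r₂ = - \sqrt{10} - 1.
General solution: g(n) = A·r₁^n + B·r₂^n.
From the initial conditions, A + B = 0 and r₁A + r₂B = 3.
Since r₁ - r₂ = √40: A = (3 - (0)r₂)/√40 = \frac{3 \sqrt{10}}{20}, and B = 0 - A = - \frac{3 \sqrt{10}}{20}.
So g(n) = \left(\frac{3 \sqrt{10}}{20}\right)\left(-1 + \sqrt{10}\right)^n + \left(- \frac{3 \sqrt{10}}{20}\right)\left(- \sqrt{10} - 1\right)^n.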